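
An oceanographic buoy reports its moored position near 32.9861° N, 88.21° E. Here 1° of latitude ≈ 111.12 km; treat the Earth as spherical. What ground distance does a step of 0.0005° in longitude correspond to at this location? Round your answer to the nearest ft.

At 32.9861° a degree of longitude is 111120 × cos 32.9861° ≈ 93207.8 m, so 0.0005° corresponds to 46.6039 m.
Converting: 46.6039 m × 3.2808 ft/m ≈ 152.9 ft.

153 ft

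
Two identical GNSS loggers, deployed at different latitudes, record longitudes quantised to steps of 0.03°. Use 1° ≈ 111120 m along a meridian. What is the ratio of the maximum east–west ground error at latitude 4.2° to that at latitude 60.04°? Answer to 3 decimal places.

1.997

With a 0.03° grid the true value lies within half a step, ±0.03°/2 = ±0.015°, of the stored one.
At 4.2°: 0.015° × 111120 × cos 4.2° = 0.015 × 111120 × 0.9973 ≈ 1662.3 m.
Error at 60.04° = 0.015° × 111120 × cos 60.04° ≈ 1666.8 × 0.4994 = 832.39 m.
The ratio reduces to cos 4.2° / cos 60.04° = 0.9973/0.4994 ≈ 1.9970.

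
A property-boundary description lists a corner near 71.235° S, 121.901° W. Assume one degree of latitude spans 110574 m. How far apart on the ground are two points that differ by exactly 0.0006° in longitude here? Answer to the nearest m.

At 71.235° a degree of longitude is 110574 × cos 71.235° ≈ 35570.3 m, so 0.0006° corresponds to 21.3422 m.

21 m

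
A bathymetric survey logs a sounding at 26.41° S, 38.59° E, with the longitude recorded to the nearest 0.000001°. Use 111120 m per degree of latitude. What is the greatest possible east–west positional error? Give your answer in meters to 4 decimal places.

Rounding to 6 decimal places leaves the longitude within ±5e-07° of the true value.
Parallels shrink by cos φ, so at 26.41° a degree of longitude is 111120 × 0.8956 ≈ 99522.9 m.
East–west error: 5e-07° × 99522.9 m/° ≈ 0.0497614 m.

0.0498 meters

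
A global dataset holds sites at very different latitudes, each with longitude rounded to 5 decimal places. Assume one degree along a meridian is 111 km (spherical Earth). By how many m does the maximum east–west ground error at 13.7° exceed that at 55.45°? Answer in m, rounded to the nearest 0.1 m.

0.2 m

Rounding to 5 decimal places leaves the longitude within ±5e-06° of the true value.
Error at 13.7° = 5e-06° × 111000 × cos 13.7° ≈ 0.555 × 0.9715 = 0.53921 m.
At 55.45°: 5e-06° × 111000 × cos 55.45° = 5e-06 × 111000 × 0.5671 ≈ 0.31475 m.
Difference: 0.53921 − 0.31475 = 0.22446 m.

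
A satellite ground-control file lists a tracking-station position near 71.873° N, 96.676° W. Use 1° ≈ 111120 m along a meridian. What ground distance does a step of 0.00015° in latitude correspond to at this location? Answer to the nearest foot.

55 feet

0.00015° × 111120 m/° = 16.668 m.
Converting: 16.668 m × 3.2808 ft/m ≈ 54.685 ft.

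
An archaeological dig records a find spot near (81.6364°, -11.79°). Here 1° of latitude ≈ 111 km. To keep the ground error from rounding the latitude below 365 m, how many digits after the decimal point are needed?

3

One degree of latitude covers 111000 m.
N decimal places → at most half a unit in the last place, 0.5 × 10⁻ᴺ° = 111000/2 × 10⁻ᴺ m.
Need 0.5 × 111000 × 10⁻ᴺ ≤ 365 → 10⁻ᴺ ≤ 6.577e-03, so N ≥ 2.18.
So 3 decimal places suffice (55.5 m); 2 would allow up to 555 m.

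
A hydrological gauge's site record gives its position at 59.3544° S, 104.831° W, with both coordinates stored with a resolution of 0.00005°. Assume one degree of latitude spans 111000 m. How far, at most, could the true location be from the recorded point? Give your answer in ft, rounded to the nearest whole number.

10 ft

With a 0.00005° grid the true value lies within half a step, ±0.00005°/2 = ±2.5e-05°, of the stored one.
N–S: 2.5e-05° × 111000 m/° = 2.775 m.
E–W at 59.3544°: 2.5e-05° × 111000 × cos 59.3544° = 2.5e-05 × 111000 × 0.5097 ≈ 1.41449 m.
The two errors are perpendicular, so the maximum displacement is √(2.775² + 1.41449²) ≈ 3.11471 m.
Converting: 3.11471 m × 3.2808 ft/m ≈ 10.219 ft.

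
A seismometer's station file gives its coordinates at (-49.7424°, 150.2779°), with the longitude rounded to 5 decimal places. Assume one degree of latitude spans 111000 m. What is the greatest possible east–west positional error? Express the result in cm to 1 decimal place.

35.9 cm

Rounding to 5 decimal places leaves the longitude within ±5e-06° of the true value.
At latitude 49.7424° a degree of longitude spans 111000 m × cos 49.7424° = 111000 × 0.6462 ≈ 71731 m.
So at most 5e-06° × 71731 ≈ 0.358655 m east–west.
That is 0.358655 m = 35.865 cm.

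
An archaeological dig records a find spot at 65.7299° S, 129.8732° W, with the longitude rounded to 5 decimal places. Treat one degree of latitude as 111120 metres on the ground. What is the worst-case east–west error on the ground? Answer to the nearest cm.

23 cm

Rounding to 5 decimal places leaves the longitude within ±5e-06° of the true value.
At latitude 65.7299° a degree of longitude spans 111120 m × cos 65.7299° = 111120 × 0.4110 ≈ 45674.6 m.
So at most 5e-06° × 45674.6 ≈ 0.228373 m east–west.
That is 0.228373 m = 22.837 cm.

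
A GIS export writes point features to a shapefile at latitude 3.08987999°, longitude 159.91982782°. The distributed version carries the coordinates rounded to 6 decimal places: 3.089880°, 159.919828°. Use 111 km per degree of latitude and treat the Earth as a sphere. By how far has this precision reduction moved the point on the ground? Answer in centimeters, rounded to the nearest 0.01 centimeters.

2.00 centimeters

Δlat = 3.08987999 − 3.089880 = -0.00000001°; Δlon = 159.91982782 − 159.919828 = -0.00000018°.
N–S: -0.00000001° × 111000 m/° = -0.00111 m.
East–west at this latitude: -0.00000018° × 111000 × cos 3.08988° ≈ -0.00000018 × 110839 = -0.019951 m.
Combined displacement = (0.00111² + 0.019951²)^½ ≈ 0.0199818 m.
That is 0.0199818 m = 1.9982 cm.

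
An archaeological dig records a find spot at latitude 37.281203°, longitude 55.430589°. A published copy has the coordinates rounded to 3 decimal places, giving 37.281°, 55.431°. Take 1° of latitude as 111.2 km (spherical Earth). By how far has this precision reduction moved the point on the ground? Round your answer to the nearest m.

Δlat = 37.281203 − 37.281 = +0.000203°; Δlon = 55.430589 − 55.431 = -0.000411°.
North–south shift: 0.000203 × 111200 = 22.5736 m.
East–west at this latitude: -0.000411° × 111200 × cos 37.281° ≈ -0.000411 × 88479 = -36.3649 m.
Combined displacement = (22.5736² + 36.3649²)^½ ≈ 42.8015 m.

43 m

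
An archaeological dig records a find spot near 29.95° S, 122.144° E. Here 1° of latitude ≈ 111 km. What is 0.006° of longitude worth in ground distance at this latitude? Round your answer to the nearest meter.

One degree of longitude here spans 111000 × cos 29.95° = 111000 × 0.8665 ≈ 96177.2 m; 0.006° of that is 577.063 m.

577 meters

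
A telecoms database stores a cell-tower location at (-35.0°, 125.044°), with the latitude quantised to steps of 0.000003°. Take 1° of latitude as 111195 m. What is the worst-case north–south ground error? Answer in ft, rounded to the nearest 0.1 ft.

With a 0.000003° grid the true value lies within half a step, ±0.000003°/2 = ±1.5e-06°, of the stored one.
Along the meridian that is 1.5e-06° × 111195 m/° = 0.166793 m.
Converting: 0.166793 m × 3.2808 ft/m ≈ 0.54722 ft.

0.5 ft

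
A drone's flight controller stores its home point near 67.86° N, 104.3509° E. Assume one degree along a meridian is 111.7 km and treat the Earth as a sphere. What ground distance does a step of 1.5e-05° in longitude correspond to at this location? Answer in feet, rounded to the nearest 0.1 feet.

1.5e-05° of longitude at 67.86° is 1.5e-05 × 111700 × cos 67.86° ≈ 1.5e-05 × 42096.5 = 0.631447 m.
In feet: 0.631447 m ÷ 0.3048 ≈ 2.0717 ft.

2.1 feet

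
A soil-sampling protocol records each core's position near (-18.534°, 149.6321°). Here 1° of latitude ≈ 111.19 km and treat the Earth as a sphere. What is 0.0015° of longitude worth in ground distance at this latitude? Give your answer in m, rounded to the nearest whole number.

One degree of longitude here spans 111190 × cos 18.534° = 111190 × 0.9481 ≈ 105423 m; 0.0015° of that is 158.135 m.

158 m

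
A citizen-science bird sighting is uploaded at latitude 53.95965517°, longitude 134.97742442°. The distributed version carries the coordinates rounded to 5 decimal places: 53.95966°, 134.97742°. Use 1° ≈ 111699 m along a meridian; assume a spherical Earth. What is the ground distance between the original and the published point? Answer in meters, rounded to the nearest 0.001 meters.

The latitude changed by -0.00000483° and the longitude by +0.00000442°.
North–south shift: -0.00000483 × 111699 = -0.539506 m.
E–W at 53.9597°: 0.00000442° × 111699 × cos 53.9597° = 0.00000442 × 111699 × 0.5884 ≈ 0.290476 m.
Distance: √(0.539506² + 0.290476²) ≈ 0.612734 m.

0.613 meters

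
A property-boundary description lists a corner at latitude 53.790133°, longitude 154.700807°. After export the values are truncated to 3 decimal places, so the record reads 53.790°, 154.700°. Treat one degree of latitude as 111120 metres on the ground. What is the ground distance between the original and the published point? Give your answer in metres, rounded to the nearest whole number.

Δlat = 53.790133 − 53.790 = +0.000133°; Δlon = 154.700807 − 154.700 = +0.000807°.
North–south shift: 0.000133 × 111120 = 14.779 m.
E–W at 53.79°: 0.000807° × 111120 × cos 53.79° = 0.000807 × 111120 × 0.5907 ≈ 52.9745 m.
Hypotenuse of the two orthogonal shifts: √(14.779² + 52.9745²) = 54.9974 m.

55 metres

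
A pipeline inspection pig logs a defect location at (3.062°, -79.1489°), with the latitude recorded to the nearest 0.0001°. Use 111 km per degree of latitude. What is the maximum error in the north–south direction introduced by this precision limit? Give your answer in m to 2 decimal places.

Rounding to 4 decimal places leaves the latitude within ±5e-05° of the true value.
North–south distance: 5e-05° × 111000 m/° = 5.55 m.

5.55 m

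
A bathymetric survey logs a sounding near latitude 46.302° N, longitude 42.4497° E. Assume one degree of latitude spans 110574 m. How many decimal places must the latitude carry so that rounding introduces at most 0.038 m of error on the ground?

One degree of latitude covers 110574 m.
With N decimal places the half-ulp bound is 0.5·10⁻ᴺ°, or 0.5·10⁻ᴺ × 110574 m on the ground.
Setting 55287 × 10⁻ᴺ ≤ 0.038 gives 10ᴺ ≥ 1.455e+06, i.e. N ≥ 6.16.
N = 6 would give 0.0553 m (too coarse); N = 7 gives 0.00553 m ≤ 0.038 m.

7 decimal places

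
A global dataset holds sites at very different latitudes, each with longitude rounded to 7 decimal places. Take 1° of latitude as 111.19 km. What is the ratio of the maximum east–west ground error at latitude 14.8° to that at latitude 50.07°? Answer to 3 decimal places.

1.506

Rounding to 7 decimal places leaves the longitude within ±5e-08° of the true value.
At 14.8°: 5e-08° × 111190 × cos 14.8° = 5e-08 × 111190 × 0.9668 ≈ 0.0053751 m.
At 50.07°: 5e-08° × 111190 × cos 50.07° = 5e-08 × 111190 × 0.6419 ≈ 0.0035684 m.
The ratio reduces to cos 14.8° / cos 50.07° = 0.9668/0.6419 ≈ 1.5063.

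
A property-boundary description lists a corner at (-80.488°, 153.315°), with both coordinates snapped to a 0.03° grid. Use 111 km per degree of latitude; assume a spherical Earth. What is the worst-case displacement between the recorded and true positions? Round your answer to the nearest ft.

5537 ft

With a 0.03° grid the true value lies within half a step, ±0.03°/2 = ±0.015°, of the stored one.
North–south component: 0.015° × 111000 = 1665 m.
E–W at 80.488°: 0.015° × 111000 × cos 80.488° = 0.015 × 111000 × 0.1653 ≈ 275.148 m.
The two errors are perpendicular, so the maximum displacement is √(1665² + 275.148²) ≈ 1687.58 m.
In feet: 1687.58 m ÷ 0.3048 ≈ 5536.7 ft.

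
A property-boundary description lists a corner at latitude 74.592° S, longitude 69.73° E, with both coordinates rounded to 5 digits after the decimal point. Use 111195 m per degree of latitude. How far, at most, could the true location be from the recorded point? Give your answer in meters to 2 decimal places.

0.58 meters

Rounding to 5 decimal places leaves each coordinate within ±5e-06° of the true value.
Latitude error → 5e-06 × 111195 = 0.555975 m along the meridian.
E–W at 74.592°: 5e-06° × 111195 × cos 74.592° = 5e-06 × 111195 × 0.2657 ≈ 0.147717 m.
The two errors are perpendicular, so the maximum displacement is √(0.555975² + 0.147717²) ≈ 0.575264 m.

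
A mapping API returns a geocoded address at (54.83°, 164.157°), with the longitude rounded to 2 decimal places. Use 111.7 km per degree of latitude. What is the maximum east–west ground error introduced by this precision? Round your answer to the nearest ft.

1055 ft

Rounding to 2 decimal places leaves the longitude within ±0.005° of the true value.
One degree of longitude at 54.83° is 111700 × cos 54.83° ≈ 111700 × 0.5760 = 64339.7 m.
So at most 0.005° × 64339.7 ≈ 321.698 m east–west.
In feet: 321.698 m ÷ 0.3048 ≈ 1055.4 ft.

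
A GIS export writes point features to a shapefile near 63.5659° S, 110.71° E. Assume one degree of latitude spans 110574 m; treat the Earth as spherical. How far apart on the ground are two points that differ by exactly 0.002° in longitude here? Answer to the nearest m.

At 63.5659° a degree of longitude is 110574 × cos 63.5659° ≈ 49224 m, so 0.002° corresponds to 98.4481 m.

98 m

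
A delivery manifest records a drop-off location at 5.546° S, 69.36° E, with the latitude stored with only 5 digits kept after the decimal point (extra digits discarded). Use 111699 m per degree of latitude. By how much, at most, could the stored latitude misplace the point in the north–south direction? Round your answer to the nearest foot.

4 feet

Truncating at 5 decimal places can drop up to a full unit in the last place, so the latitude may be off by as much as 1e-05°.
Along the meridian that is 1e-05° × 111699 m/° = 1.11699 m.
Converting: 1.11699 m × 3.2808 ft/m ≈ 3.6647 ft.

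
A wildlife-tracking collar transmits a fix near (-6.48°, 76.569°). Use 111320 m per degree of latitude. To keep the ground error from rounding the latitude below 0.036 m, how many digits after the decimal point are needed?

One degree of latitude covers 111320 m.
N decimal places → at most half a unit in the last place, 0.5 × 10⁻ᴺ° = 111320/2 × 10⁻ᴺ m.
Setting 55660 × 10⁻ᴺ ≤ 0.036 gives 10ᴺ ≥ 1.546e+06, i.e. N ≥ 6.19.
So 7 decimal places suffice (0.00557 m); 6 would allow up to 0.0557 m.

7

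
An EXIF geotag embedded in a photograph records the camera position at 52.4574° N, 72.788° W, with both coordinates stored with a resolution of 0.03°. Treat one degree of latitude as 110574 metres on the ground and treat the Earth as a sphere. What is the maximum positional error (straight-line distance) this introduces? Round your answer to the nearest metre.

With a 0.03° grid the true value lies within half a step, ±0.03°/2 = ±0.015°, of the stored one.
N–S: 0.015° × 110574 m/° = 1658.61 m.
E–W at 52.4574°: 0.015° × 110574 × cos 52.4574° = 0.015 × 110574 × 0.6094 ≈ 1010.68 m.
Worst case both components are at the extreme and orthogonal: √(1658.61² + 1010.68²) ≈ 1942.28 m.

1942 metres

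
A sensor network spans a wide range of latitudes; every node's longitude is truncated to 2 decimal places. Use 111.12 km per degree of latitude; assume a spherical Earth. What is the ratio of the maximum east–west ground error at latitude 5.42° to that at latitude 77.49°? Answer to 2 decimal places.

Truncating at 2 decimal places can drop up to a full unit in the last place, so the longitude may be off by as much as 0.01°.
Error at 5.42° = 0.01° × 111120 × cos 5.42° ≈ 1111.2 × 0.9955 = 1106.2 m.
At 77.49°: 0.01° × 111120 × cos 77.49° = 0.01 × 111120 × 0.2166 ≈ 240.7 m.
The ratio reduces to cos 5.42° / cos 77.49° = 0.9955/0.2166 ≈ 4.5960.

4.60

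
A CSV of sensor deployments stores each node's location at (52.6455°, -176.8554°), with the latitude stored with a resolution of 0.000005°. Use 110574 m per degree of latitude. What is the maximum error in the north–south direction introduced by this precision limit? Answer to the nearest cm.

28 cm

With a 0.000005° grid the true value lies within half a step, ±0.000005°/2 = ±2.5e-06°, of the stored one.
So the N–S error is at most 2.5e-06 × 110574 = 0.276435 m.
That is 0.276435 m = 27.643 cm.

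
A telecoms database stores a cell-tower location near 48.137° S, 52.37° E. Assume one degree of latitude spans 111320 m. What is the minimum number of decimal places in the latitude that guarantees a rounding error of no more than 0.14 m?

One degree of latitude covers 111320 m.
With N decimal places the half-ulp bound is 0.5·10⁻ᴺ°, or 0.5·10⁻ᴺ × 111320 m on the ground.
Setting 55660 × 10⁻ᴺ ≤ 0.14 gives 10ᴺ ≥ 3.976e+05, i.e. N ≥ 5.60.
So 6 decimal places suffice (0.0557 m); 5 would allow up to 0.557 m.

6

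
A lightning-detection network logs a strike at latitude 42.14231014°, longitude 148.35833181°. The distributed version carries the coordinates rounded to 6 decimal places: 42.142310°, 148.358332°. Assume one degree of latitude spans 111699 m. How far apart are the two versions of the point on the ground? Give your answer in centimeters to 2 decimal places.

The latitude changed by +0.00000014° and the longitude by -0.00000019°.
N–S: 0.00000014° × 111699 m/° = 0.0156379 m.
East–west at this latitude: -0.00000019° × 111699 × cos 42.1423° ≈ -0.00000019 × 82822.6 = -0.0157363 m.
Distance: √(0.0156379² + 0.0157363²) ≈ 0.022185 m.
That is 0.022185 m = 2.2185 cm.

2.22 centimeters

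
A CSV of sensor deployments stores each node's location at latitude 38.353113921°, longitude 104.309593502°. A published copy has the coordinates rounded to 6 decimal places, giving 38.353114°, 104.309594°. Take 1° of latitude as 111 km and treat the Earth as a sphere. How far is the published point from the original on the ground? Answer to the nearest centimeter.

4 centimeters

The latitude changed by -0.000000079° and the longitude by -0.000000498°.
N–S: -0.000000079° × 111000 m/° = -0.008769 m.
East–west at this latitude: -0.000000498° × 111000 × cos 38.3531° ≈ -0.000000498 × 87046.4 = -0.0433491 m.
Distance: √(0.008769² + 0.0433491²) ≈ 0.0442271 m.
That is 0.0442271 m = 4.4227 cm.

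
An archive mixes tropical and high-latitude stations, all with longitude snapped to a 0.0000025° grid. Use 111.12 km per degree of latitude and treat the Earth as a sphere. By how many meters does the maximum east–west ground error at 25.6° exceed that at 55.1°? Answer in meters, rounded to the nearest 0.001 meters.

0.046 meters

With a 0.0000025° grid the true value lies within half a step, ±0.0000025°/2 = ±1.25e-06°, of the stored one.
Error at 25.6° = 1.25e-06° × 111120 × cos 25.6° ≈ 0.1389 × 0.9018 = 0.12526 m.
At 55.1°: 1.25e-06° × 111120 × cos 55.1° = 1.25e-06 × 111120 × 0.5721 ≈ 0.079471 m.
So the lower-latitude error exceeds the higher by 0.12526 − 0.079471 = 0.045793 m.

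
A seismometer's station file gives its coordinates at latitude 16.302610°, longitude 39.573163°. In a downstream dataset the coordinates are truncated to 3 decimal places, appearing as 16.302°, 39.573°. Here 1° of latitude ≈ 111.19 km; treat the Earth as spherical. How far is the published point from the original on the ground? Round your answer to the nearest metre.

70 metres

The latitude changed by +0.000610° and the longitude by +0.000163°.
N–S: 0.000610° × 111190 m/° = 67.8259 m.
E–W at 16.302°: 0.000163° × 111190 × cos 16.302° = 0.000163 × 111190 × 0.9598 ≈ 17.3953 m.
Combined displacement = (67.8259² + 17.3953²)^½ ≈ 70.0211 m.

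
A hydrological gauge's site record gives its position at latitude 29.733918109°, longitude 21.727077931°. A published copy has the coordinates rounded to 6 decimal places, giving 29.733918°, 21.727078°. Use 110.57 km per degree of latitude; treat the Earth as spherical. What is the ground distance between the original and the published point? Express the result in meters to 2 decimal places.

0.01 meters

The latitude changed by +0.000000109° and the longitude by -0.000000069°.
N–S: 0.000000109° × 110570 m/° = 0.0120521 m.
East–west at this latitude: -0.000000069° × 110570 × cos 29.7339° ≈ -0.000000069 × 96012.1 = -0.00662484 m.
Hypotenuse of the two orthogonal shifts: √(0.0120521² + 0.00662484²) = 0.0137529 m.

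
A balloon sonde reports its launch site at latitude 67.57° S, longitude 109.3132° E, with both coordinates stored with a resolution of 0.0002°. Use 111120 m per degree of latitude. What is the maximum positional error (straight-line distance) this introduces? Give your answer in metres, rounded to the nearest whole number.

With a 0.0002° grid the true value lies within half a step, ±0.0002°/2 = ±0.0001°, of the stored one.
Latitude error → 0.0001 × 111120 = 11.112 m along the meridian.
E–W at 67.57°: 0.0001° × 111120 × cos 67.57° = 0.0001 × 111120 × 0.3816 ≈ 4.23983 m.
Combining orthogonally: (11.112² + 4.23983²)^½ ≈ 11.8934 m.

12 metres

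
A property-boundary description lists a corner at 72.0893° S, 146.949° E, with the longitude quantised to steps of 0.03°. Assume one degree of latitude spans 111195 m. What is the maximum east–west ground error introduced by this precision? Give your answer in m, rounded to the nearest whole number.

With a 0.03° grid the true value lies within half a step, ±0.03°/2 = ±0.015°, of the stored one.
One degree of longitude at 72.0893° is 111195 × cos 72.0893° ≈ 111195 × 0.3075 = 34196.3 m.
So at most 0.015° × 34196.3 ≈ 512.944 m east–west.

513 m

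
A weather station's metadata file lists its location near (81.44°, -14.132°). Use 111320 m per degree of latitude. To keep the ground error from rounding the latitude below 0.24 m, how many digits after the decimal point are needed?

6 decimal places

One degree of latitude covers 111320 m.
Rounding to N decimal places gives at most 0.5 × 10⁻ᴺ degrees of error, i.e. 0.5 × 10⁻ᴺ × 111320 m.
Setting 55660 × 10⁻ᴺ ≤ 0.24 gives 10ᴺ ≥ 2.319e+05, i.e. N ≥ 5.37.
At 5 places the error can reach 0.557 m, but 6 places keeps it to 0.0557 m.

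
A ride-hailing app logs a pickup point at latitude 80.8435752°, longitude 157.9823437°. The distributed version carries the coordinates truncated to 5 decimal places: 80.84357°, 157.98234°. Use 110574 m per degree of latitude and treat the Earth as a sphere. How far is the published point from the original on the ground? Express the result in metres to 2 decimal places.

Δlat = 80.8435752 − 80.84357 = +0.0000052°; Δlon = 157.9823437 − 157.98234 = +0.0000037°.
North–south shift: 0.0000052 × 110574 = 0.574985 m.
East–west at this latitude: 0.0000037° × 110574 × cos 80.8436° ≈ 0.0000037 × 17595.7 = 0.0651041 m.
Combined displacement = (0.574985² + 0.0651041²)^½ ≈ 0.578659 m.

0.58 metres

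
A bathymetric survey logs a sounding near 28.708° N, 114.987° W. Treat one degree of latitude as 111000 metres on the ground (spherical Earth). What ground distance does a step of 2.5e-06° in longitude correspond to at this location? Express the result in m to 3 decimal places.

0.243 m

2.5e-06° of longitude at 28.708° is 2.5e-06 × 111000 × cos 28.708° ≈ 2.5e-06 × 97355.8 = 0.243389 m.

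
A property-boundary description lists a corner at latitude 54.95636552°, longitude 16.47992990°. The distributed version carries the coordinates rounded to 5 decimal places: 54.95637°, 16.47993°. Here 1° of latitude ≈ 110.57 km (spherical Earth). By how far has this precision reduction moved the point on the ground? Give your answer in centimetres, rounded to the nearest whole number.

The latitude changed by -0.00000448° and the longitude by -0.00000010°.
North–south shift: -0.00000448 × 110570 = -0.495354 m.
E–W at 54.9564°: -0.00000010° × 110570 × cos 54.9564° = -0.00000010 × 110570 × 0.5742 ≈ -0.00634893 m.
Distance: √(0.495354² + 0.00634893²) ≈ 0.495394 m.
That is 0.495394 m = 49.539 cm.

50 centimetres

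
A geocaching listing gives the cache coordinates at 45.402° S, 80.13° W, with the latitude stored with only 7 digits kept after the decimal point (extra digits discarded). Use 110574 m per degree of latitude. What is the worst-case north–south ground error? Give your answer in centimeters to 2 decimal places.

1.11 centimeters

Truncating at 7 decimal places can drop up to a full unit in the last place, so the latitude may be off by as much as 1e-07°.
Along the meridian that is 1e-07° × 110574 m/° = 0.0110574 m.
That is 0.0110574 m = 1.1057 cm.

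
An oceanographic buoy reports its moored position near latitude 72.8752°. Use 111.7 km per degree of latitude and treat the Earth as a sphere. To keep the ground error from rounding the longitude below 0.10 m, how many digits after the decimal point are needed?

6 decimal places

At 72.8752° one degree of longitude covers 111700 × cos 72.8752° ≈ 111700 × 0.2945 ≈ 32890.5 m.
N decimal places → at most half a unit in the last place, 0.5 × 10⁻ᴺ° = 32890.5/2 × 10⁻ᴺ m.
Need 0.5 × 32890.5 × 10⁻ᴺ ≤ 0.10 → 10⁻ᴺ ≤ 6.081e-06, so N ≥ 5.22.
At 5 places the error can reach 0.164 m, but 6 places keeps it to 0.0164 m.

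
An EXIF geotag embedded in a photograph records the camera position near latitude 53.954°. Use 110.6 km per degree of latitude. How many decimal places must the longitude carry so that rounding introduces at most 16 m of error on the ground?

At 53.954° one degree of longitude covers 110600 × cos 53.954° ≈ 110600 × 0.5884 ≈ 65080.9 m.
N decimal places → at most half a unit in the last place, 0.5 × 10⁻ᴺ° = 65080.9/2 × 10⁻ᴺ m.
Need 0.5 × 65080.9 × 10⁻ᴺ ≤ 16 → 10⁻ᴺ ≤ 4.917e-04, so N ≥ 3.31.
N = 3 would give 32.5 m (too coarse); N = 4 gives 3.25 m ≤ 16 m.

4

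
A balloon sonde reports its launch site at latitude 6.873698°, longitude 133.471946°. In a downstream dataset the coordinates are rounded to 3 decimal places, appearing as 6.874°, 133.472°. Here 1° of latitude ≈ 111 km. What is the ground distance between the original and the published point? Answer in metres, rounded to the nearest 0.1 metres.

The latitude changed by -0.000302° and the longitude by -0.000054°.
N–S: -0.000302° × 111000 m/° = -33.522 m.
East–west at this latitude: -0.000054° × 111000 × cos 6.874° ≈ -0.000054 × 110202 = -5.95091 m.
Distance: √(33.522² + 5.95091²) ≈ 34.0461 m.

34.0 metres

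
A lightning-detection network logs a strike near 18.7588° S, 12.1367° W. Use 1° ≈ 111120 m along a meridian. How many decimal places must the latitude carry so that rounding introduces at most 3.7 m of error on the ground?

5 decimal places

One degree of latitude covers 111120 m.
N decimal places → at most half a unit in the last place, 0.5 × 10⁻ᴺ° = 111120/2 × 10⁻ᴺ m.
Need 0.5 × 111120 × 10⁻ᴺ ≤ 3.7 → 10⁻ᴺ ≤ 6.659e-05, so N ≥ 4.18.
So 5 decimal places suffice (0.556 m); 4 would allow up to 5.56 m.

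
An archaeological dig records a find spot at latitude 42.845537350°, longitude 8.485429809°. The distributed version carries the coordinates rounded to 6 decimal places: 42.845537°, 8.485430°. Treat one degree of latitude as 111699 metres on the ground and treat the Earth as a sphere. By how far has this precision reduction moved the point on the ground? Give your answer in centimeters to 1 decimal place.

The latitude changed by +0.000000350° and the longitude by -0.000000191°.
N–S: 0.000000350° × 111699 m/° = 0.0390947 m.
East–west at this latitude: -0.000000191° × 111699 × cos 42.8455° ≈ -0.000000191 × 81896.5 = -0.0156422 m.
Combined displacement = (0.0390947² + 0.0156422²)^½ ≈ 0.0421079 m.
That is 0.0421079 m = 4.2108 cm.

4.2 centimeters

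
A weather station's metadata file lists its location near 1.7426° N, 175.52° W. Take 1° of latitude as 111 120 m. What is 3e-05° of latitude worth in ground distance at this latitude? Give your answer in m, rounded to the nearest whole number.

Along a meridian 3e-05° is 3e-05 × 111120 = 3.3336 m.

3 m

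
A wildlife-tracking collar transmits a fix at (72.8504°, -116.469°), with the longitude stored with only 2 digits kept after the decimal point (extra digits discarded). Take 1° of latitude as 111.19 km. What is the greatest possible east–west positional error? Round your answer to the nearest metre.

328 metres

Truncating at 2 decimal places can drop up to a full unit in the last place, so the longitude may be off by as much as 0.01°.
Parallels shrink by cos φ, so at 72.8504° a degree of longitude is 111190 × 0.2949 ≈ 32786.3 m.
Maximum E–W displacement: 0.01 × 32786.3 = 327.863 m.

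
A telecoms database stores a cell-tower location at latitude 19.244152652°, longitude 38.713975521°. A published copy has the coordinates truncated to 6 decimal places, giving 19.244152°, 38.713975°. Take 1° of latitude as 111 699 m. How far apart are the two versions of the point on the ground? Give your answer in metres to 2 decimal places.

Δlat = 19.244152652 − 19.244152 = +0.000000652°; Δlon = 38.713975521 − 38.713975 = +0.000000521°.
North–south shift: 0.000000652 × 111699 = 0.0728277 m.
E–W at 19.2442°: 0.000000521° × 111699 × cos 19.2442° = 0.000000521 × 111699 × 0.9441 ≈ 0.0549434 m.
Combined displacement = (0.0728277² + 0.0549434²)^½ ≈ 0.0912286 m.

0.09 metres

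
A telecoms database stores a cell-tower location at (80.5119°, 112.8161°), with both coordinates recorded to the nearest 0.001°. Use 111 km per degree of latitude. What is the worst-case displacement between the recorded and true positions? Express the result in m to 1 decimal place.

Rounding to 3 decimal places leaves each coordinate within ±0.0005° of the true value.
North–south component: 0.0005° × 111000 = 55.5 m.
East–west component at 80.5119°: 0.0005° × 111000 × cos 80.5119° ≈ 0.0005 × 18297.5 ≈ 9.14877 m.
Combining orthogonally: (55.5² + 9.14877²)^½ ≈ 56.249 m.

56.2 m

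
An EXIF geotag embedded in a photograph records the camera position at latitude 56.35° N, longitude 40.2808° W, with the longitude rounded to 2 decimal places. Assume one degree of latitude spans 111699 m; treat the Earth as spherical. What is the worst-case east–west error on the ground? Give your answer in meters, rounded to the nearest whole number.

309 meters

Rounding to 2 decimal places leaves the longitude within ±0.005° of the true value.
One degree of longitude at 56.35° is 111699 × cos 56.35° ≈ 111699 × 0.5541 = 61894.4 m.
East–west error: 0.005° × 61894.4 m/° ≈ 309.472 m.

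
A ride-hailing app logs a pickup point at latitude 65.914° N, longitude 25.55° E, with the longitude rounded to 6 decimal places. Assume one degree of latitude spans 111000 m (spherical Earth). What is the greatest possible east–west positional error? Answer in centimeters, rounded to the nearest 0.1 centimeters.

Rounding to 6 decimal places leaves the longitude within ±5e-07° of the true value.
Parallels shrink by cos φ, so at 65.914° a degree of longitude is 111000 × 0.4081 ≈ 45299.9 m.
So at most 5e-07° × 45299.9 ≈ 0.02265 m east–west.
That is 0.02265 m = 2.265 cm.

2.3 centimeters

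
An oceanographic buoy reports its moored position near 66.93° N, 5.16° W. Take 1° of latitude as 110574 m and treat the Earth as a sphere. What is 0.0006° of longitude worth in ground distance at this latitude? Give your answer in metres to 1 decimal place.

One degree of longitude here spans 110574 × cos 66.93° = 110574 × 0.3919 ≈ 43329 m; 0.0006° of that is 25.9974 m.

26.0 metres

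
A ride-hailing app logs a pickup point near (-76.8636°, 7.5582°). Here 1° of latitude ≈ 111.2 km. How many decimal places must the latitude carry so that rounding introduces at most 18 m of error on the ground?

One degree of latitude covers 111200 m.
With N decimal places the half-ulp bound is 0.5·10⁻ᴺ°, or 0.5·10⁻ᴺ × 111200 m on the ground.
Setting 55600 × 10⁻ᴺ ≤ 18 gives 10ᴺ ≥ 3089, i.e. N ≥ 3.49.
N = 3 would give 55.6 m (too coarse); N = 4 gives 5.56 m ≤ 18 m.

4 decimal places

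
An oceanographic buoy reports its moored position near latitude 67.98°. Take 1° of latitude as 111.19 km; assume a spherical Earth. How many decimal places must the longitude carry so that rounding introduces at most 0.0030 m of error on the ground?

7

At 67.98° one degree of longitude covers 111190 × cos 67.98° ≈ 111190 × 0.3749 ≈ 41688.5 m.
With N decimal places the half-ulp bound is 0.5·10⁻ᴺ°, or 0.5·10⁻ᴺ × 41688.5 m on the ground.
Need 0.5 × 41688.5 × 10⁻ᴺ ≤ 0.0030 → 10⁻ᴺ ≤ 1.439e-07, so N ≥ 6.84.
So 7 decimal places suffice (0.00208 m); 6 would allow up to 0.0208 m.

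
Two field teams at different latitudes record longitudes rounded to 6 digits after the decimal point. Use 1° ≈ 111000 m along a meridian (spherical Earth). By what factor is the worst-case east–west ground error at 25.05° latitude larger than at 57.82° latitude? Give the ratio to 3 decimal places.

1.701

Rounding to 6 decimal places leaves the longitude within ±5e-07° of the true value.
At 25.05°: 5e-07° × 111000 × cos 25.05° = 5e-07 × 111000 × 0.9059 ≈ 0.05028 m.
At 57.82°: 5e-07° × 111000 × cos 57.82° = 5e-07 × 111000 × 0.5326 ≈ 0.029558 m.
The ratio reduces to cos 25.05° / cos 57.82° = 0.9059/0.5326 ≈ 1.7010.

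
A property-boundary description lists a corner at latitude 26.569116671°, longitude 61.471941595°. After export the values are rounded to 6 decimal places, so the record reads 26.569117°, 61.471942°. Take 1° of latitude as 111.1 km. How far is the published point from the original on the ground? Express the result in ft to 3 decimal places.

0.178 ft

The latitude changed by -0.000000329° and the longitude by -0.000000405°.
North–south shift: -0.000000329 × 111100 = -0.0365519 m.
E–W at 26.5691°: -0.000000405° × 111100 × cos 26.5691° = -0.000000405 × 111100 × 0.8944 ≈ -0.0402438 m.
Combined displacement = (0.0365519² + 0.0402438²)^½ ≈ 0.0543655 m.
Converting: 0.0543655 m × 3.2808 ft/m ≈ 0.17836 ft.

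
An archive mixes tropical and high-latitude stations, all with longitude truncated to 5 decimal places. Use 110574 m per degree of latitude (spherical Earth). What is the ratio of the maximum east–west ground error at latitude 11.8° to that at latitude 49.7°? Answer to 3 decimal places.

Truncating at 5 decimal places can drop up to a full unit in the last place, so the longitude may be off by as much as 1e-05°.
Error at 11.8° = 1e-05° × 110574 × cos 11.8° ≈ 1.1057 × 0.9789 = 1.0824 m.
Error at 49.7° = 1e-05° × 110574 × cos 49.7° ≈ 1.1057 × 0.6468 = 0.71518 m.
Ratio: 1.0824 / 0.71518 = cos 11.8° / cos 49.7° ≈ 1.5134.

1.513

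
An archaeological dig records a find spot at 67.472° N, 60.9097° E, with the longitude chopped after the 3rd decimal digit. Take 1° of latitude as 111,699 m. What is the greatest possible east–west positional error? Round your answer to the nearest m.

43 m

Truncating at 3 decimal places can drop up to a full unit in the last place, so the longitude may be off by as much as 0.001°.
Parallels shrink by cos φ, so at 67.472° a degree of longitude is 111699 × 0.3831 ≈ 42795.8 m.
Maximum E–W displacement: 0.001 × 42795.8 = 42.7958 m.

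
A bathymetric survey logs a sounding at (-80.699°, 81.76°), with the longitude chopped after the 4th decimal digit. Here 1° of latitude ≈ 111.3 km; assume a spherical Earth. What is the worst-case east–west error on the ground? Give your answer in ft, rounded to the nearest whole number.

6 ft

Truncating at 4 decimal places can drop up to a full unit in the last place, so the longitude may be off by as much as 0.0001°.
At latitude 80.699° a degree of longitude spans 111300 m × cos 80.699° = 111300 × 0.1616 ≈ 17988.4 m.
So at most 0.0001° × 17988.4 ≈ 1.79884 m east–west.
In feet: 1.79884 m ÷ 0.3048 ≈ 5.9017 ft.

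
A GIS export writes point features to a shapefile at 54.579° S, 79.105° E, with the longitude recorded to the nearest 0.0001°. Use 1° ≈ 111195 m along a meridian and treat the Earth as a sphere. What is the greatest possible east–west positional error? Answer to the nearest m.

Rounding to 4 decimal places leaves the longitude within ±5e-05° of the true value.
At latitude 54.579° a degree of longitude spans 111195 m × cos 54.579° = 111195 × 0.5796 ≈ 64446.4 m.
So at most 5e-05° × 64446.4 ≈ 3.22232 m east–west.

3 m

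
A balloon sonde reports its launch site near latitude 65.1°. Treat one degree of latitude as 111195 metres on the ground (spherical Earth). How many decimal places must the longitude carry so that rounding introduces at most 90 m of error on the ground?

At 65.1° one degree of longitude covers 111195 × cos 65.1° ≈ 111195 × 0.4210 ≈ 46817.1 m.
N decimal places → at most half a unit in the last place, 0.5 × 10⁻ᴺ° = 46817.1/2 × 10⁻ᴺ m.
Setting 23408.5 × 10⁻ᴺ ≤ 90 gives 10ᴺ ≥ 260.1, i.e. N ≥ 2.42.
At 2 places the error can reach 234 m, but 3 places keeps it to 23.4 m.

3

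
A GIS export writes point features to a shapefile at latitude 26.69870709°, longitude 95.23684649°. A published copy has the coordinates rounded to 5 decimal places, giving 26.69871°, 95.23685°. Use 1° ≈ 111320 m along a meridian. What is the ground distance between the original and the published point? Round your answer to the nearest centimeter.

The latitude changed by -0.00000291° and the longitude by -0.00000351°.
N–S: -0.00000291° × 111320 m/° = -0.323941 m.
East–west at this latitude: -0.00000351° × 111320 × cos 26.6987° ≈ -0.00000351 × 99451.2 = -0.349074 m.
Distance: √(0.323941² + 0.349074²) ≈ 0.476225 m.
That is 0.476225 m = 47.623 cm.

48 centimeters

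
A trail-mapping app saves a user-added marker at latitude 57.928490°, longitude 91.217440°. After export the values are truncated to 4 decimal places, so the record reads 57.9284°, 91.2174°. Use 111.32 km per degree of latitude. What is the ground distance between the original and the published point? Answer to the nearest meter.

10 meters

The latitude changed by +0.000090° and the longitude by +0.000040°.
N–S: 0.000090° × 111320 m/° = 10.0188 m.
E–W at 57.9284°: 0.000040° × 111320 × cos 57.9284° = 0.000040 × 111320 × 0.5310 ≈ 2.36434 m.
Hypotenuse of the two orthogonal shifts: √(10.0188² + 2.36434²) = 10.294 m.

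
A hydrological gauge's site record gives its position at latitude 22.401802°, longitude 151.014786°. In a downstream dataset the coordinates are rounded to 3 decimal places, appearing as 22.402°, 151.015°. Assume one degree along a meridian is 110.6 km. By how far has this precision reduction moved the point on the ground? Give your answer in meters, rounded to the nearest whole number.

31 meters

Δlat = 22.401802 − 22.402 = -0.000198°; Δlon = 151.014786 − 151.015 = -0.000214°.
N–S: -0.000198° × 110600 m/° = -21.8988 m.
East–west at this latitude: -0.000214° × 110600 × cos 22.402° ≈ -0.000214 × 102253 = -21.8822 m.
Combined displacement = (21.8988² + 21.8822²)^½ ≈ 30.9579 m.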